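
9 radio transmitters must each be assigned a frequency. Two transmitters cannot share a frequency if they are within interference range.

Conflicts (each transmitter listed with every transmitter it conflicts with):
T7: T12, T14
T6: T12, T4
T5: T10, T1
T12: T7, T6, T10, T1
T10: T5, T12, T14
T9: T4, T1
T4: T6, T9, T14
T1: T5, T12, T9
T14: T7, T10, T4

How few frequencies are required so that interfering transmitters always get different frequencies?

3

The cycle T6-T12-T10-T14-T4-T6 has odd length 5, so it cannot be 2-colored; at least 3 frequencies are needed.
Using 3 frequencies: T7=2, T6=2, T5=1, T12=1, T10=2, T9=3, T4=1, T1=2, T14=3. No two conflicting transmitters share a frequency.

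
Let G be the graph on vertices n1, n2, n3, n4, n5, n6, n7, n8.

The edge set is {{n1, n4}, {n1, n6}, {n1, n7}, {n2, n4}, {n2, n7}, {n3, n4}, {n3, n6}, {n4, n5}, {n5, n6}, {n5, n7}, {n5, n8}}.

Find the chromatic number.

n1 and n6 are adjacent, so at least 2 colors are needed.
2 colors suffice: n1=R, n2=R, n3=R, n4=B, n5=R, n6=B, n7=B, n8=B. No two adjacent vertices share a color.

2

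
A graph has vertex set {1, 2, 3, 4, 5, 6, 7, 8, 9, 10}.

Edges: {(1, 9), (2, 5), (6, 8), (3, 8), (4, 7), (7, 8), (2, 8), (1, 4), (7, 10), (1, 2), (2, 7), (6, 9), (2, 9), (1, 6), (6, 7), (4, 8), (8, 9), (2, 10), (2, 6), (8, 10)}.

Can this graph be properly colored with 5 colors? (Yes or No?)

Yes

The chromatic number is 4. 1, 2, 6, 9 form a clique, so at least 4 colors are needed.
A valid assignment using 4 colors: 1=b, 2=a, 3=a, 4=a, 5=b, 6=d, 7=c, 8=b, 9=c, 10=d.
Since 5 ≥ 4, a proper 5-coloring certainly exists.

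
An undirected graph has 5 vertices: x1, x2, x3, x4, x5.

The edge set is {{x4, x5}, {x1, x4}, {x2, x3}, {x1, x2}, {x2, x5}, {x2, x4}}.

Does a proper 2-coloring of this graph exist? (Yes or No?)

No

x2, x4, x5 are pairwise adjacent, so at least 3 colors are needed.
So 2 colors are not enough.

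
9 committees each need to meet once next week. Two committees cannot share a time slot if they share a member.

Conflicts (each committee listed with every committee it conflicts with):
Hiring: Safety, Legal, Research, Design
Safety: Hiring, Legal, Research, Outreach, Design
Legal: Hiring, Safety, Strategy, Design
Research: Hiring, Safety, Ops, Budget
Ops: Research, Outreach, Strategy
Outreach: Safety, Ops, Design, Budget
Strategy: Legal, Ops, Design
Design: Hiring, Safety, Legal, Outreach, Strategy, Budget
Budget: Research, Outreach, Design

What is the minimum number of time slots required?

4

Hiring, Safety, Legal, Design are mutually in conflict, so at least 4 time slots are needed.
A valid assignment using 4 time slots: Hiring=4, Safety=2, Legal=3, Research=1, Ops=2, Outreach=3, Strategy=4, Design=1, Budget=2. Every pair that conflicts lands in different time slots.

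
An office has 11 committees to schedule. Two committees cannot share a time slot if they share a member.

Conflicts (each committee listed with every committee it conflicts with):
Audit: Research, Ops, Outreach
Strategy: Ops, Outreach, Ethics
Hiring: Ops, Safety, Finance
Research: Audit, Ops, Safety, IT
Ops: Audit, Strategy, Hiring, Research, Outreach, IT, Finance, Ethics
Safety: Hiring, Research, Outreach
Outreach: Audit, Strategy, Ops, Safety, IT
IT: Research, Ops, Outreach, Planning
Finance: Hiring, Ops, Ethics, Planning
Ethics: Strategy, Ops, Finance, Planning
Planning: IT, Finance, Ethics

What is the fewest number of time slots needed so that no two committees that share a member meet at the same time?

Audit, Research, Ops are mutually in conflict, so at least 3 time slots are needed.
3 time slots suffice: time slot 1 → {Ops, Safety, Planning}; time slot 2 → {Hiring, Research, Outreach, Ethics}; time slot 3 → {Audit, Strategy, IT, Finance}. No two conflicting committees share a time slot.

3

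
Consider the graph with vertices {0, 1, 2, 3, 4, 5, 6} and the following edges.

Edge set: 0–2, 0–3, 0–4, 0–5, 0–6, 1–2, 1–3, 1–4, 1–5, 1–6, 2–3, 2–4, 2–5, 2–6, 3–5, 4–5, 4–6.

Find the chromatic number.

4

1, 2, 3, 5 form a clique, so at least 4 colors are needed.
4 colors suffice: color red → {2}; color blue → {0, 1}; color green → {5, 6}; color yellow → {3, 4}. No two adjacent vertices share a color.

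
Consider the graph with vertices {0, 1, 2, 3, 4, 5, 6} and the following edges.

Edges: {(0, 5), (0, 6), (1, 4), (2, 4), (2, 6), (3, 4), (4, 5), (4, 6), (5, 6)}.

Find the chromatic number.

3

2, 4, 6 are pairwise adjacent, so at least 3 colors are needed.
3 colors suffice: 0=red, 1=blue, 2=green, 3=blue, 4=red, 5=green, 6=blue. Every edge joins two different colors.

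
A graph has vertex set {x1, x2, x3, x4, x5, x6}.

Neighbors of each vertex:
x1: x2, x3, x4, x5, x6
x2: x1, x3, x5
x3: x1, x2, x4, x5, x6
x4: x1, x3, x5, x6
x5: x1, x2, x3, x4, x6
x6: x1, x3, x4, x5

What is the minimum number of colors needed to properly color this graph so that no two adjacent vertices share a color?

5

x1, x3, x4, x5, x6 are mutually adjacent (a clique of size 5), so at least 5 colors are needed.
5 colors suffice: color 1 → {x5}; color 2 → {x1}; color 3 → {x3}; color 4 → {x2, x4}; color 5 → {x6}. Each edge has distinct colors on its endpoints.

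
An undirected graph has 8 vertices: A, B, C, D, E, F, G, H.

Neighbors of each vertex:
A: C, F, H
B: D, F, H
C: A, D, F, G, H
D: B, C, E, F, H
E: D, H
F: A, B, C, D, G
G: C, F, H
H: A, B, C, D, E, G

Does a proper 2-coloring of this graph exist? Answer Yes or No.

A, C, H form a triangle, so at least 3 colors are needed.
So 2 colors are not enough.

No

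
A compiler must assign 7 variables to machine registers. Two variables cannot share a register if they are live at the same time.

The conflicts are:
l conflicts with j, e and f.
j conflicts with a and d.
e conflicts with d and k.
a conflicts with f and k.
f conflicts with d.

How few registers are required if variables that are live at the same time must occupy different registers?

The cycle e-d-f-a-k-e has odd length 5, so it cannot be 2-colored; at least 3 registers are needed.
3 registers suffice: register 1 → {j, e, f}; register 2 → {l, a, d}; register 3 → {k}. No two conflicting variables share a register.

3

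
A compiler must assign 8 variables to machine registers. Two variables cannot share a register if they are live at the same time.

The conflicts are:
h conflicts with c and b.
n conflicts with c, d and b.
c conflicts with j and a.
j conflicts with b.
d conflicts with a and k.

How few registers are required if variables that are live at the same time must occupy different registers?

n and c conflict, so at least 2 registers are needed.
2 registers suffice: h=2, n=2, c=1, j=2, d=1, b=1, a=2, k=2. No two conflicting variables share a register.

2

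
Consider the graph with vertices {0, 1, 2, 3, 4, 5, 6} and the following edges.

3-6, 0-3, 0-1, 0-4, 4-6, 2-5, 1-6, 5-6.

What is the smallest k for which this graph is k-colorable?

2

3 and 6 are adjacent, so at least 2 colors are needed.
2 colors suffice: 0=red, 1=blue, 2=red, 3=blue, 4=blue, 5=blue, 6=red. No two adjacent vertices share a color.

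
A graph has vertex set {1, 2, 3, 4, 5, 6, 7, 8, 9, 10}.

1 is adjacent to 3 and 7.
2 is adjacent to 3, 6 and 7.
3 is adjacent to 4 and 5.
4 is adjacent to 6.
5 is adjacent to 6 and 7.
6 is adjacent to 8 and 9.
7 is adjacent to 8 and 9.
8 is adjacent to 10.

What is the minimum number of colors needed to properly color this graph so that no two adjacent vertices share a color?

2 and 7 are adjacent, so at least 2 colors are needed.
2 colors suffice: color red → {3, 6, 7, 10}; color blue → {1, 2, 4, 5, 8, 9}. Each edge has distinct colors on its endpoints.

2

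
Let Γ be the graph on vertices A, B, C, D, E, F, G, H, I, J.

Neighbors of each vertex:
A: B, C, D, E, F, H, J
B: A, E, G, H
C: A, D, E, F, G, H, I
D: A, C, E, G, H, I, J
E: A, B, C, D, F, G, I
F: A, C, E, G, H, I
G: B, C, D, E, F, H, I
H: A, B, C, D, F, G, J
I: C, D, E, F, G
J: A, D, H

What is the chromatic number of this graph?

C, E, F, G, I form a clique, so at least 5 colors are needed.
5 colors suffice: color red → {E, H}; color blue → {A, G}; color green → {B, C, J}; color yellow → {D, F}; color purple → {I}. Every edge joins two different colors.

5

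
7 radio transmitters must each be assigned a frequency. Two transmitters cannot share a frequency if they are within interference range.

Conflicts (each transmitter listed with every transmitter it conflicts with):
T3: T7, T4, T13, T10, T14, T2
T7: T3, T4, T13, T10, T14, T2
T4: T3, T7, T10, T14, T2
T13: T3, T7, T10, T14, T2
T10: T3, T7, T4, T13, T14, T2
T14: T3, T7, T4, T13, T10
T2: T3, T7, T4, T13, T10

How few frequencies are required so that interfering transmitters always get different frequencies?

T3, T7, T13, T10, T14 pairwise conflict, so at least 5 frequencies are needed.
5 frequencies suffice: frequency 1 → {T3}; frequency 2 → {T7}; frequency 3 → {T10}; frequency 4 → {T14, T2}; frequency 5 → {T4, T13}. Every pair that conflicts lands in different frequencies.

5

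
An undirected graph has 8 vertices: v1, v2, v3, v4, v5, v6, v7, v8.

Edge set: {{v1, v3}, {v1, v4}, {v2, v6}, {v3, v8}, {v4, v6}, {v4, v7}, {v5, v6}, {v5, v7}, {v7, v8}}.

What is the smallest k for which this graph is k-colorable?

The cycle v8-v3-v1-v4-v7-v8 has odd length 5, so it cannot be 2-colored; at least 3 colors are needed.
3 colors suffice: v1=R, v2=B, v3=B, v4=B, v5=B, v6=R, v7=R, v8=G. No two adjacent vertices share a color.

3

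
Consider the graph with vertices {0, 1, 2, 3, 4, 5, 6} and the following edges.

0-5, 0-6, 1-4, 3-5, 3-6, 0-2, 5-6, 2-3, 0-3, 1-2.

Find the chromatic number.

4

0, 3, 5, 6 are mutually adjacent (a clique of size 4), so at least 4 colors are needed.
A valid assignment using 4 colors: 0=red, 1=red, 2=green, 3=blue, 4=blue, 5=green, 6=yellow. Every edge joins two different colors.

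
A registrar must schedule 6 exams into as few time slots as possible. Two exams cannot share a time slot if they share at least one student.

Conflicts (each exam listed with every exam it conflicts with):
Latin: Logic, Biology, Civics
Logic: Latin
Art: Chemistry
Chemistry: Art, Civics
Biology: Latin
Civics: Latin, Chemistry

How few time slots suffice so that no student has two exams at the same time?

2

Latin and Biology conflict, so at least 2 time slots are needed.
Using 2 time slots: Latin=1, Logic=2, Art=2, Chemistry=1, Biology=2, Civics=2. Each listed conflict is separated.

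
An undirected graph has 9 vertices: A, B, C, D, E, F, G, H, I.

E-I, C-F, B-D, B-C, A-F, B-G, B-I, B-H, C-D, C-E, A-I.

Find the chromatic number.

3

B, C, D are pairwise adjacent, so at least 3 colors are needed.
One proper 3-coloring: A=1, B=1, C=2, D=3, E=1, F=3, G=2, H=2, I=2. Each edge has distinct colors on its endpoints.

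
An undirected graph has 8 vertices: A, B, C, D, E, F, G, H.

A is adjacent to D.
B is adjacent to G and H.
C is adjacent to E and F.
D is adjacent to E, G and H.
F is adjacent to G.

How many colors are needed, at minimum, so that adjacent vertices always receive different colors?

3

The cycle G-F-C-E-D-G has odd length 5, so it cannot be 2-colored; at least 3 colors are needed.
3 colors suffice: color red → {B, C, D}; color blue → {A, E, G, H}; color green → {F}. Each edge has distinct colors on its endpoints.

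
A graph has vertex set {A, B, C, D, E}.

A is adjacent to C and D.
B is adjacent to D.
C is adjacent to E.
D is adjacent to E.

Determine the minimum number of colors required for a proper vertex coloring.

B and D are adjacent, so at least 2 colors are needed.
2 colors suffice: color 1 → {C, D}; color 2 → {A, B, E}. Every edge joins two different colors.

2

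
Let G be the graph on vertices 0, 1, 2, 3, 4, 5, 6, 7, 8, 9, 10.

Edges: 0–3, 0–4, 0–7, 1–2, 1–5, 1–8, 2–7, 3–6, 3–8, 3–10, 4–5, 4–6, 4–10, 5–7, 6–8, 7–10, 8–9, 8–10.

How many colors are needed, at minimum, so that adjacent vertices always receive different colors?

3, 6, 8 form a triangle, so at least 3 colors are needed.
3 colors suffice: 0=c, 1=c, 2=b, 3=b, 4=a, 5=b, 6=c, 7=a, 8=a, 9=b, 10=c. Each edge has distinct colors on its endpoints.

3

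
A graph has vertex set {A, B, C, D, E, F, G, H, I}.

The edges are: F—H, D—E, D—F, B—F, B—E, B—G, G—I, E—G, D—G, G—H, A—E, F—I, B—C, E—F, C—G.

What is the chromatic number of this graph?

B, E, G form a triangle, so at least 3 colors are needed.
One proper 3-coloring: A=red, B=green, C=blue, D=green, E=blue, F=red, G=red, H=blue, I=blue. Each edge has distinct colors on its endpoints.

3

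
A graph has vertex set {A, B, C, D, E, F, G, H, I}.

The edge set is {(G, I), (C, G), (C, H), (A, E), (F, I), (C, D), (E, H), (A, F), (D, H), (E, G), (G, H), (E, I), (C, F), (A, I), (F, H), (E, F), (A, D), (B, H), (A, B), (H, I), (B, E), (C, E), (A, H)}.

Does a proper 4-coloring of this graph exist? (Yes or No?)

A, E, F, H, I are pairwise adjacent (a clique of size 5), so at least 5 colors are needed.
So 4 colors are not enough.

No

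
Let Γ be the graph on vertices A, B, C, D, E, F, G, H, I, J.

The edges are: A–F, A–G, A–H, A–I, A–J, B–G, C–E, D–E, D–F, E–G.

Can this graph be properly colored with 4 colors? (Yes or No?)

Yes

The chromatic number is 3. The cycle F-A-G-E-D-F has odd length 5, so it cannot be 2-colored; at least 3 colors are needed.
3 colors suffice: color red → {A, B, E}; color blue → {C, F, G, H, I, J}; color green → {D}.
Since 4 ≥ 3, a proper 4-coloring certainly exists.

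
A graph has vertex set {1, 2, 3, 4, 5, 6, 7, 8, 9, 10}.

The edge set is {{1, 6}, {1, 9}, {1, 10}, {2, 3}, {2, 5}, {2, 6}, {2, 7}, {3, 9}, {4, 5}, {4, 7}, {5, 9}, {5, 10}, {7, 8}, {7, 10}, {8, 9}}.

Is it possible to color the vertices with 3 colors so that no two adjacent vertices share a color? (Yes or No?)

The chromatic number is 3. The cycle 7-8-9-3-2-7 has odd length 5, so it cannot be 2-colored; at least 3 colors are needed.
A valid assignment using 3 colors: 1=blue, 2=green, 3=blue, 4=green, 5=blue, 6=red, 7=red, 8=blue, 9=red, 10=green.
That is already a proper 3-coloring.

Yes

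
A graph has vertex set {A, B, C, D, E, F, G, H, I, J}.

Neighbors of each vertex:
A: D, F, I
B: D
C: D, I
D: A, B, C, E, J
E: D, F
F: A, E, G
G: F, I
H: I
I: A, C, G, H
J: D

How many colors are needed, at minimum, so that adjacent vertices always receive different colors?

2

C and I are adjacent, so at least 2 colors are needed.
2 colors suffice: color red → {D, F, I}; color blue → {A, B, C, E, G, H, J}. Every edge joins two different colors.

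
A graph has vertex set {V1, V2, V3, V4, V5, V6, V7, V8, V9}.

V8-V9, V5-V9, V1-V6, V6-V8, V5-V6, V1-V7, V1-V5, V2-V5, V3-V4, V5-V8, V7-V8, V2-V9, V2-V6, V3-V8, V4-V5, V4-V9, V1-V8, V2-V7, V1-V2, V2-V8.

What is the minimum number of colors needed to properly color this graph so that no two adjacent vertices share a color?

V1, V2, V5, V6, V8 are pairwise adjacent (a clique of size 5), so at least 5 colors are needed.
5 colors suffice: color 1 → {V4, V8}; color 2 → {V3, V5, V7}; color 3 → {V2}; color 4 → {V1, V9}; color 5 → {V6}. Every edge joins two different colors.

5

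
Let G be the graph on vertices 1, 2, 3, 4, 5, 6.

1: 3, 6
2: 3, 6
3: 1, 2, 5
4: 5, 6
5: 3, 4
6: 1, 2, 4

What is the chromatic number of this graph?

3

The cycle 4-6-2-3-5-4 has odd length 5, so it cannot be 2-colored; at least 3 colors are needed.
A valid assignment using 3 colors: 1=blue, 2=blue, 3=red, 4=green, 5=blue, 6=red. No two adjacent vertices share a color.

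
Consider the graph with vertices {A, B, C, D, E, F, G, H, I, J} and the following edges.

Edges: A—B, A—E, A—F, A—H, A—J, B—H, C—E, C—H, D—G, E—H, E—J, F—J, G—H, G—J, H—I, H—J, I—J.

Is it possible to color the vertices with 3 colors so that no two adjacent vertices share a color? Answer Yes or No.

No

A, E, H, J are mutually adjacent (a clique of size 4), so at least 4 colors are needed.
So 3 colors are not enough.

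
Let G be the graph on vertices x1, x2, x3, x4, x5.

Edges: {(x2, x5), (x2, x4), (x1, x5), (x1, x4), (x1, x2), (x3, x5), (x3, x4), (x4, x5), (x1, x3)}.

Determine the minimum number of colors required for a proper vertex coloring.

4

x1, x3, x4, x5 are pairwise adjacent (a clique of size 4), so at least 4 colors are needed.
4 colors suffice: color 1 → {x1}; color 2 → {x4}; color 3 → {x5}; color 4 → {x2, x3}. Every edge joins two different colors.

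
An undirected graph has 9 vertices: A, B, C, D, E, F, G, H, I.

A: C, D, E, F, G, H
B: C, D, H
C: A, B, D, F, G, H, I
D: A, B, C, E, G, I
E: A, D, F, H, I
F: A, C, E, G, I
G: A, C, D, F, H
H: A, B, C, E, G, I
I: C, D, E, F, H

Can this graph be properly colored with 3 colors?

No

A, C, F, G are pairwise adjacent (a clique of size 4), so at least 4 colors are needed.
So 3 colors are not enough.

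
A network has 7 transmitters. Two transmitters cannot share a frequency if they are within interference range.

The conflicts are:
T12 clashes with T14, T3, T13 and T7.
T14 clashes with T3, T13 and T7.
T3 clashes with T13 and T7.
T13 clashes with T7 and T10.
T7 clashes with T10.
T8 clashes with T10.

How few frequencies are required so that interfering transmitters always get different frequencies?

T12, T14, T3, T13, T7 all conflict with each other, so at least 5 frequencies are needed.
5 frequencies suffice: frequency 1 → {T13, T8}; frequency 2 → {T7}; frequency 3 → {T14, T10}; frequency 4 → {T3}; frequency 5 → {T12}. No two conflicting transmitters share a frequency.

5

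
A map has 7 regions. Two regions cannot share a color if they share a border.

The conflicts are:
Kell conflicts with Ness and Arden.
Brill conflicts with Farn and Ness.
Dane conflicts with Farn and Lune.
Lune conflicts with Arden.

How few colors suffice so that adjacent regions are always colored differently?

3

The cycle Arden-Kell-Ness-Brill-Farn-Dane-Lune-Arden has odd length 7, so it cannot be 2-colored; at least 3 colors are needed.
3 colors suffice: color 1 → {Brill, Dane, Arden}; color 2 → {Farn, Ness, Lune}; color 3 → {Kell}. Each listed conflict is separated.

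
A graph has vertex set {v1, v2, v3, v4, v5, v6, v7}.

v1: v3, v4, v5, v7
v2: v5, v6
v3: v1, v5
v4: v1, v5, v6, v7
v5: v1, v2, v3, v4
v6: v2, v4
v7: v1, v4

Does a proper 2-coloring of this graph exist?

No

v1, v3, v5 are pairwise adjacent, so at least 3 colors are needed.
So 2 colors are not enough.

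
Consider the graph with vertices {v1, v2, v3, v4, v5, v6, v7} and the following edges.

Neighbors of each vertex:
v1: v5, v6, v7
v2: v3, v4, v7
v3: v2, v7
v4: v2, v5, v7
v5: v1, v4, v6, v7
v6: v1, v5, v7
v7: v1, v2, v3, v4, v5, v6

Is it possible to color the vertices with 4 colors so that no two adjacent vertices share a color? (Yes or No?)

The chromatic number is 4. v1, v5, v6, v7 form a clique, so at least 4 colors are needed.
4 colors suffice: color 1 → {v7}; color 2 → {v2, v5}; color 3 → {v1, v3, v4}; color 4 → {v6}.
That is already a proper 4-coloring.

Yes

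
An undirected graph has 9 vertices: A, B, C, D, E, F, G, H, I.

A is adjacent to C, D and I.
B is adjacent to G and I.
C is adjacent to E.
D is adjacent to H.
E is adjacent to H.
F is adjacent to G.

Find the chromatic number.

The cycle E-C-A-D-H-E has odd length 5, so it cannot be 2-colored; at least 3 colors are needed.
3 colors suffice: color red → {A, B, E, F}; color blue → {C, D, G, I}; color green → {H}. Each edge has distinct colors on its endpoints.

3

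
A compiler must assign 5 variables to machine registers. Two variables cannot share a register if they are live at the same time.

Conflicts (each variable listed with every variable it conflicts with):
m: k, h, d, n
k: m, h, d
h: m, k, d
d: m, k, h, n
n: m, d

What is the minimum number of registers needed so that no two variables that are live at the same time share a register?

4

m, k, h, d pairwise conflict, so at least 4 registers are needed.
Using 4 registers: m=2, k=3, h=4, d=1, n=3. Every pair that conflicts lands in different registers.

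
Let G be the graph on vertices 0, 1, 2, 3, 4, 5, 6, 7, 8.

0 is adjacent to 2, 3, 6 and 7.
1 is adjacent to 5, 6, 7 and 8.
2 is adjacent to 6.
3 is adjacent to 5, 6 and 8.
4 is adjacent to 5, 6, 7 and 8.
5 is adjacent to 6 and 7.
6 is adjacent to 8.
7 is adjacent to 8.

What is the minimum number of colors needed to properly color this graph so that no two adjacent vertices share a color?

1, 6, 8 are mutually adjacent, so at least 3 colors are needed.
3 colors suffice: color a → {6, 7}; color b → {0, 5, 8}; color c → {1, 2, 3, 4}. Every edge joins two different colors.

3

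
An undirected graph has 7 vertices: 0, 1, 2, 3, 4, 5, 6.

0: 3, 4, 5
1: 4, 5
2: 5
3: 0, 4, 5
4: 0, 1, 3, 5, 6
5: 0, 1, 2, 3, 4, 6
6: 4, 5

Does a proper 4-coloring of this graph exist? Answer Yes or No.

Yes

The chromatic number is 4. 0, 3, 4, 5 are mutually adjacent (a clique of size 4), so at least 4 colors are needed.
4 colors suffice: 0=yellow, 1=green, 2=blue, 3=green, 4=blue, 5=red, 6=green.
That is already a proper 4-coloring.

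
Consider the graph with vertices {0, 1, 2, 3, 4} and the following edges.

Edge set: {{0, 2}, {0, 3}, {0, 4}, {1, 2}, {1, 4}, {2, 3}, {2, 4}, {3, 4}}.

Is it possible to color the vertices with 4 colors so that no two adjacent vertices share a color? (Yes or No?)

Yes

The chromatic number is 4. 0, 2, 3, 4 form a clique, so at least 4 colors are needed.
4 colors suffice: color red → {4}; color blue → {2}; color green → {0, 1}; color yellow → {3}.
That is already a proper 4-coloring.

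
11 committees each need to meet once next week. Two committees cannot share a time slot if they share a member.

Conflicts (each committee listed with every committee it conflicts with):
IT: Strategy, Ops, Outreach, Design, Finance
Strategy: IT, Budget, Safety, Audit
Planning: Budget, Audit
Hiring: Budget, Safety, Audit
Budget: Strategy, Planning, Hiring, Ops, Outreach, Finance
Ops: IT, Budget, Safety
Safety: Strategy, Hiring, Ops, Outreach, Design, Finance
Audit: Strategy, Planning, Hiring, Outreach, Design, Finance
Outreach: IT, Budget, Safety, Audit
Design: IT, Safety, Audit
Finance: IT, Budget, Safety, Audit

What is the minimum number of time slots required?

Ops and Safety conflict, so at least 2 time slots are needed.
Using 2 time slots: IT=1, Strategy=2, Planning=2, Hiring=2, Budget=1, Ops=2, Safety=1, Audit=1, Outreach=2, Design=2, Finance=2. No two conflicting committees share a time slot.

2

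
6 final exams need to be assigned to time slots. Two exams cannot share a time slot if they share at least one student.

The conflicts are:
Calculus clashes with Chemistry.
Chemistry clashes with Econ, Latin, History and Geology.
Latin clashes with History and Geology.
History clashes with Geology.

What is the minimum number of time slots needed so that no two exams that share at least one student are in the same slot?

Chemistry, Latin, History, Geology pairwise conflict, so at least 4 time slots are needed.
4 time slots suffice: time slot 1 → {Chemistry}; time slot 2 → {Calculus, Econ, Latin}; time slot 3 → {Geology}; time slot 4 → {History}. No two conflicting exams share a time slot.

4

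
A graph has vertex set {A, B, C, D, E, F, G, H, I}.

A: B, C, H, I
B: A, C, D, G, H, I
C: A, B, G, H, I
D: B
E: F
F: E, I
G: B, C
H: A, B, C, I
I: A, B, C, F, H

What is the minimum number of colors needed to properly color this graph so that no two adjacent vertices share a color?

A, B, C, H, I form a clique, so at least 5 colors are needed.
5 colors suffice: color red → {B, F}; color blue → {C, D, E}; color green → {G, I}; color yellow → {A}; color purple → {H}. No two adjacent vertices share a color.

5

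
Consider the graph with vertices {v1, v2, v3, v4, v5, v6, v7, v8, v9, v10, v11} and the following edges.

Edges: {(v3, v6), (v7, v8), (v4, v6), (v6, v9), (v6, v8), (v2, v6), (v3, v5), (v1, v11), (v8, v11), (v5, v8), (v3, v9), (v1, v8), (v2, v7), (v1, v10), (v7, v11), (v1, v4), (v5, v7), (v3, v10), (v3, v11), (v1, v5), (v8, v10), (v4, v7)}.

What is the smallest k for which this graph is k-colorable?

3

v3, v6, v9 are mutually adjacent, so at least 3 colors are needed.
One proper 3-coloring: v1=2, v2=1, v3=1, v4=1, v5=3, v6=2, v7=2, v8=1, v9=3, v10=3, v11=3. No two adjacent vertices share a color.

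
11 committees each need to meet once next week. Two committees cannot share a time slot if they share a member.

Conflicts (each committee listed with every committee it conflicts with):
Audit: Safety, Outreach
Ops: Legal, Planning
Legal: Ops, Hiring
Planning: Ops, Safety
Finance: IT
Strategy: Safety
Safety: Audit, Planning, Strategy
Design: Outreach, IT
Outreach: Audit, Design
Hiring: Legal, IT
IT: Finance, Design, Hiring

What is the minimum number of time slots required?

The cycle Planning-Safety-Audit-Outreach-Design-IT-Hiring-Legal-Ops-Planning has odd length 9, so it cannot be 2-colored; at least 3 time slots are needed.
A valid assignment using 3 time slots: Audit=2, Ops=2, Legal=1, Planning=3, Finance=2, Strategy=2, Safety=1, Design=2, Outreach=1, Hiring=2, IT=1. No two conflicting committees share a time slot.

3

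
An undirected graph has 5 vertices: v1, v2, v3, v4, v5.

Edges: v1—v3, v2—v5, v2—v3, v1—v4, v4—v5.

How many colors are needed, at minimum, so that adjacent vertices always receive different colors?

The cycle v3-v1-v4-v5-v2-v3 has odd length 5, so it cannot be 2-colored; at least 3 colors are needed.
3 colors suffice: color R → {v2, v4}; color B → {v1, v5}; color G → {v3}. No two adjacent vertices share a color.

3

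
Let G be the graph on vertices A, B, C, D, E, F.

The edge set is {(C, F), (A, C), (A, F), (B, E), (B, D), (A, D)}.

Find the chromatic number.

A, C, F are mutually adjacent, so at least 3 colors are needed.
3 colors suffice: A=1, B=1, C=2, D=2, E=2, F=3. Each edge has distinct colors on its endpoints.

3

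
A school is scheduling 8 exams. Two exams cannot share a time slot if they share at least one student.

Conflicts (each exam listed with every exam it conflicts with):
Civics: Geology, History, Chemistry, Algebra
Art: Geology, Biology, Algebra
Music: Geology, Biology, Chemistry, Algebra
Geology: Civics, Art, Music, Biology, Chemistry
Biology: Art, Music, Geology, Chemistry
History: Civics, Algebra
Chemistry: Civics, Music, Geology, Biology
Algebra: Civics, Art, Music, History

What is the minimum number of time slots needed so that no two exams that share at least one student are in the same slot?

Music, Geology, Biology, Chemistry are mutually in conflict, so at least 4 time slots are needed.
Using 4 time slots: Civics=2, Art=3, Music=4, Geology=1, Biology=2, History=3, Chemistry=3, Algebra=1. No two conflicting exams share a time slot.

4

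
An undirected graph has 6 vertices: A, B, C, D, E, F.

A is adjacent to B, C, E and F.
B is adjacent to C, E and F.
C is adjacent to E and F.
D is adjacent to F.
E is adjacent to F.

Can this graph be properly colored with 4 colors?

A, B, C, E, F are mutually adjacent (a clique of size 5), so at least 5 colors are needed.
So 4 colors are not enough.

No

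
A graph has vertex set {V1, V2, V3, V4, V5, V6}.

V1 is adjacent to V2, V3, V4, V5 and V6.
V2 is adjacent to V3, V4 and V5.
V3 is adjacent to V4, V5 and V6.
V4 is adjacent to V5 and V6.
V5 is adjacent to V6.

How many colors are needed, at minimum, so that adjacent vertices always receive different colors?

V1, V2, V3, V4, V5 are mutually adjacent (a clique of size 5), so at least 5 colors are needed.
5 colors suffice: color red → {V3}; color blue → {V4}; color green → {V5}; color yellow → {V1}; color purple → {V2, V6}. No two adjacent vertices share a color.

5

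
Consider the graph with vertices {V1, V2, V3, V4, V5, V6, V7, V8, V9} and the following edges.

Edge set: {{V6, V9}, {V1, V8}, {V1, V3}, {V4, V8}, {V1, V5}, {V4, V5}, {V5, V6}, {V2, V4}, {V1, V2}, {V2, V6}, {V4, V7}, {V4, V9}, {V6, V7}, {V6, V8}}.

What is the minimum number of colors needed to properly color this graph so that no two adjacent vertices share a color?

V4 and V5 are adjacent, so at least 2 colors are needed.
A valid assignment using 2 colors: V1=1, V2=2, V3=2, V4=1, V5=2, V6=1, V7=2, V8=2, V9=2. No two adjacent vertices share a color.

2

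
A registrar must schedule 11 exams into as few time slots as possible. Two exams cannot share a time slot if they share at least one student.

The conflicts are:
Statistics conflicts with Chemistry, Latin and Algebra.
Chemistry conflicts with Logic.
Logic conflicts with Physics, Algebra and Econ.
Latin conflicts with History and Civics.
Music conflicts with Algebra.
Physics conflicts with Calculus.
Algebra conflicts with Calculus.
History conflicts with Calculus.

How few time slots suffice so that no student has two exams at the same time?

The cycle History-Calculus-Algebra-Statistics-Latin-History has odd length 5, so it cannot be 2-colored; at least 3 time slots are needed.
3 time slots suffice: Statistics=2, Chemistry=1, Logic=2, Latin=1, Music=2, Physics=1, Algebra=1, History=3, Civics=2, Econ=1, Calculus=2. No two conflicting exams share a time slot.

3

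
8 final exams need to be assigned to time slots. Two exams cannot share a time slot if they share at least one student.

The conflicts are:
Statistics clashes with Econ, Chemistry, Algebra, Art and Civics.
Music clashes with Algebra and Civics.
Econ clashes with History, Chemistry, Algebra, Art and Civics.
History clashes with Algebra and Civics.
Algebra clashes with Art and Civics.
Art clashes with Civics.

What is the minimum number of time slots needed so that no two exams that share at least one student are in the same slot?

5

Statistics, Econ, Algebra, Art, Civics all conflict with each other, so at least 5 time slots are needed.
Using 5 time slots: Statistics=4, Music=3, Econ=3, History=4, Chemistry=1, Algebra=1, Art=5, Civics=2. No two conflicting exams share a time slot.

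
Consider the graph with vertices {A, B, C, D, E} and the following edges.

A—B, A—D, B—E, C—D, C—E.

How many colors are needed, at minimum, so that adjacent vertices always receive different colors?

The cycle D-C-E-B-A-D has odd length 5, so it cannot be 2-colored; at least 3 colors are needed.
3 colors suffice: color red → {D, E}; color blue → {A, C}; color green → {B}. No two adjacent vertices share a color.

3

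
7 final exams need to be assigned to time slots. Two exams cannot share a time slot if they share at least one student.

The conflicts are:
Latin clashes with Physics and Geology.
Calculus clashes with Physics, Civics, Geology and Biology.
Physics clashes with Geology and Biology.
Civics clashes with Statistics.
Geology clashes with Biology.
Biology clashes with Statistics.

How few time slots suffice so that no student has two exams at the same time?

Calculus, Physics, Geology, Biology are mutually in conflict, so at least 4 time slots are needed.
4 time slots suffice: time slot 1 → {Latin, Calculus, Statistics}; time slot 2 → {Civics, Geology}; time slot 3 → {Physics}; time slot 4 → {Biology}. No two conflicting exams share a time slot.

4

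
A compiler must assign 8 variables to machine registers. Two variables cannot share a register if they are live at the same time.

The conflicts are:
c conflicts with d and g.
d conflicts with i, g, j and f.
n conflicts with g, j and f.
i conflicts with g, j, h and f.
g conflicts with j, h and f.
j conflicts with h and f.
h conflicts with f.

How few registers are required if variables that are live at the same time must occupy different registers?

5

d, i, g, j, f all conflict with each other, so at least 5 registers are needed.
5 registers suffice: c=2, d=4, n=4, i=5, g=1, j=2, h=4, f=3. No two conflicting variables share a register.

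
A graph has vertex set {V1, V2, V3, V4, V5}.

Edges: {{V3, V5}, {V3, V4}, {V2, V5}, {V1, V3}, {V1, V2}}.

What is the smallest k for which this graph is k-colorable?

2

V2 and V5 are adjacent, so at least 2 colors are needed.
2 colors suffice: color 1 → {V2, V3}; color 2 → {V1, V4, V5}. Each edge has distinct colors on its endpoints.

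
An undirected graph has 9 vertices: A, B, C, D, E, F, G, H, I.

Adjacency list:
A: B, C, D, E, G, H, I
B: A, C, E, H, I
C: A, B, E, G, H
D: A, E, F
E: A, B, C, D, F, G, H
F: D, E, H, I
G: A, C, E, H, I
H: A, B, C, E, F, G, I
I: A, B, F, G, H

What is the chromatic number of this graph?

A, B, C, E, H form a clique, so at least 5 colors are needed.
5 colors suffice: color 1 → {E, I}; color 2 → {A, F}; color 3 → {D, H}; color 4 → {B, G}; color 5 → {C}. No two adjacent vertices share a color.

5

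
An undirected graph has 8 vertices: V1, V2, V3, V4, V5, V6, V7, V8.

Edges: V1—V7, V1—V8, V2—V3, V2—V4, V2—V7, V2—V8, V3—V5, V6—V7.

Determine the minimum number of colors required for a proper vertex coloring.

2

V1 and V8 are adjacent, so at least 2 colors are needed.
2 colors suffice: color 1 → {V1, V2, V5, V6}; color 2 → {V3, V4, V7, V8}. No two adjacent vertices share a color.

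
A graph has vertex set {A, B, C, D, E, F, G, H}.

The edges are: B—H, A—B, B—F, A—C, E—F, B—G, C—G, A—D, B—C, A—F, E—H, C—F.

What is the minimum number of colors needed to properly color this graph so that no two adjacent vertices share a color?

A, B, C, F form a clique, so at least 4 colors are needed.
4 colors suffice: color red → {B, D, E}; color blue → {F, G, H}; color green → {C}; color yellow → {A}. Each edge has distinct colors on its endpoints.

4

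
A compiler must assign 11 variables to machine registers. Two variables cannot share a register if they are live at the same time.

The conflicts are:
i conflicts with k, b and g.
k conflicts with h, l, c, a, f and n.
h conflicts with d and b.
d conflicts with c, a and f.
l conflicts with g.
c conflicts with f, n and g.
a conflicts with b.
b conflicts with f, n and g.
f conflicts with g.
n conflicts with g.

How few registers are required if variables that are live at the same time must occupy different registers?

i, b, g pairwise conflict, so at least 3 registers are needed.
3 registers suffice: register 1 → {k, d, g}; register 2 → {l, c, b}; register 3 → {i, h, a, f, n}. Each listed conflict is separated.

3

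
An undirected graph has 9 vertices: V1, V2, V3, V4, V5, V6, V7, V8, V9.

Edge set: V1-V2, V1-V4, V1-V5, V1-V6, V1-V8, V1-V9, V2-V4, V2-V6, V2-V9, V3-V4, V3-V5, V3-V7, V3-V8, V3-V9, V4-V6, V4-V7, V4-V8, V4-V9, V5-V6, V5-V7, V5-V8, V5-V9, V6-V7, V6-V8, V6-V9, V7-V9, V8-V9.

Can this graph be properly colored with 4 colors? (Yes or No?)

No

V1, V5, V6, V8, V9 are pairwise adjacent (a clique of size 5), so at least 5 colors are needed.
So 4 colors are not enough.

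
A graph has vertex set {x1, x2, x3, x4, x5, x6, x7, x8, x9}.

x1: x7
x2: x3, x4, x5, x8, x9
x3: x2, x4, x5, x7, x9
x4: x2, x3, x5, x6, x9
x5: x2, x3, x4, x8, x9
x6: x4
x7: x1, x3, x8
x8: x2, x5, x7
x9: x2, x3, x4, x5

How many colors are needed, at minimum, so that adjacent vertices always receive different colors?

x2, x3, x4, x5, x9 form a clique, so at least 5 colors are needed.
One proper 5-coloring: x1=2, x2=1, x3=2, x4=3, x5=4, x6=1, x7=1, x8=2, x9=5. Each edge has distinct colors on its endpoints.

5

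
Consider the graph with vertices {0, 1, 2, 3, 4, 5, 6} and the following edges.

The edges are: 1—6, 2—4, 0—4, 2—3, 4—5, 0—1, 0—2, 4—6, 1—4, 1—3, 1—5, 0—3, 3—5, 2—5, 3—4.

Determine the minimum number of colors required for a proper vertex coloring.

4

0, 2, 3, 4 are pairwise adjacent (a clique of size 4), so at least 4 colors are needed.
4 colors suffice: color red → {4}; color blue → {3, 6}; color green → {1, 2}; color yellow → {0, 5}. No two adjacent vertices share a color.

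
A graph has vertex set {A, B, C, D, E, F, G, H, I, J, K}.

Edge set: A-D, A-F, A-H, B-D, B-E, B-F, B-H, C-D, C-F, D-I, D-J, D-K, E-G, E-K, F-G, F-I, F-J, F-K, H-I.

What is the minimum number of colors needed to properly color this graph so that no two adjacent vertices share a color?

F and G are adjacent, so at least 2 colors are needed.
A valid assignment using 2 colors: A=2, B=2, C=2, D=1, E=1, F=1, G=2, H=1, I=2, J=2, K=2. No two adjacent vertices share a color.

2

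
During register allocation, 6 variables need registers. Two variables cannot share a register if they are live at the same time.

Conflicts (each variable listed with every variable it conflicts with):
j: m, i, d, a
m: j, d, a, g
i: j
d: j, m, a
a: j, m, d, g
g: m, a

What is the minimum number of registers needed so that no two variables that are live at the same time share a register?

4

j, m, d, a are mutually in conflict, so at least 4 registers are needed.
A valid assignment using 4 registers: j=1, m=2, i=2, d=4, a=3, g=1. Each listed conflict is separated.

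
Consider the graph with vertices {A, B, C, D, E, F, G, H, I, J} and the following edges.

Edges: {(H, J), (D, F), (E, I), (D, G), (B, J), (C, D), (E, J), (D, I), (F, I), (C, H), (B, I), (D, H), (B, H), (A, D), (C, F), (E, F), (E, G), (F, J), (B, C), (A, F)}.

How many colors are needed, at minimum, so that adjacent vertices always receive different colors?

E, F, J are mutually adjacent, so at least 3 colors are needed.
3 colors suffice: color red → {F, G, H}; color blue → {B, D, E}; color green → {A, C, I, J}. Each edge has distinct colors on its endpoints.

3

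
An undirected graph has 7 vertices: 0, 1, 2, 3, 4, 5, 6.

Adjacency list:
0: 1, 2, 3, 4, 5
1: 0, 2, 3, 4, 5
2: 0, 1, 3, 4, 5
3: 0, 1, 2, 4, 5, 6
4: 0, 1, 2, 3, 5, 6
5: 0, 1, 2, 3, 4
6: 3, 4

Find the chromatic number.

0, 1, 2, 3, 4, 5 form a clique, so at least 6 colors are needed.
6 colors suffice: color a → {4}; color b → {3}; color c → {5, 6}; color d → {1}; color e → {2}; color f → {0}. Each edge has distinct colors on its endpoints.

6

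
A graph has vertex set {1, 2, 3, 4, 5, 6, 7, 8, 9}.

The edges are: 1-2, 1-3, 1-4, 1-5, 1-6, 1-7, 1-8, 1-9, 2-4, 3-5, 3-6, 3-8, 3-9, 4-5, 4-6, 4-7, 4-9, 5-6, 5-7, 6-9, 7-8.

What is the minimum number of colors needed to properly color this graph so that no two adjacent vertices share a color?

1, 4, 5, 6 are mutually adjacent (a clique of size 4), so at least 4 colors are needed.
4 colors suffice: color red → {1}; color blue → {3, 4}; color green → {2, 6, 7}; color yellow → {5, 8, 9}. No two adjacent vertices share a color.

4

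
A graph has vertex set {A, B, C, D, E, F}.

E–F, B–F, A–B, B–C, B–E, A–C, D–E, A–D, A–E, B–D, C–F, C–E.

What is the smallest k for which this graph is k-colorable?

B, C, E, F are mutually adjacent (a clique of size 4), so at least 4 colors are needed.
4 colors suffice: color 1 → {E}; color 2 → {B}; color 3 → {C, D}; color 4 → {A, F}. Each edge has distinct colors on its endpoints.

4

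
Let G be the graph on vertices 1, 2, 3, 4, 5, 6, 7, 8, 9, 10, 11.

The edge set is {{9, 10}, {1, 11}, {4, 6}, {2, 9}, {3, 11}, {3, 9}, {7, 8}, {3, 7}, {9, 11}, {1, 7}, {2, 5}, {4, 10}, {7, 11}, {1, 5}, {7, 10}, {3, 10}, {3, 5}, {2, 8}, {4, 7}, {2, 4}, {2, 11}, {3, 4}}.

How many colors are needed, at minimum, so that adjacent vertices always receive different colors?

4

3, 4, 7, 10 form a clique, so at least 4 colors are needed.
4 colors suffice: color a → {2, 6, 7}; color b → {1, 3, 8}; color c → {5, 10, 11}; color d → {4, 9}. No two adjacent vertices share a color.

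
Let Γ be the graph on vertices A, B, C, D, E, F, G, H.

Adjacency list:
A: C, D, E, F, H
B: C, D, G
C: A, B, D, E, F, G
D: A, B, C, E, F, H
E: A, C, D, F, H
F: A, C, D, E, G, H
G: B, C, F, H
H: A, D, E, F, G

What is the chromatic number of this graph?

A, D, E, F, H are mutually adjacent (a clique of size 5), so at least 5 colors are needed.
5 colors suffice: color 1 → {B, F}; color 2 → {C, H}; color 3 → {D, G}; color 4 → {A}; color 5 → {E}. Every edge joins two different colors.

5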